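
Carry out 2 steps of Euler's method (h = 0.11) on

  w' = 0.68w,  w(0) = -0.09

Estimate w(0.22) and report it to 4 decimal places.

-0.1040

Euler: w_{n+1} = w_n + h·f(t_n, w_n).
t=0.000000, w=-0.090000: f=-0.061200 → w ← -0.090000 + 0.11·(-0.061200) = -0.096732
t=0.110000, w=-0.096732: f=-0.065778 → w ← -0.096732 + 0.11·(-0.065778) = -0.103968
w(0.22) ≈ -0.1040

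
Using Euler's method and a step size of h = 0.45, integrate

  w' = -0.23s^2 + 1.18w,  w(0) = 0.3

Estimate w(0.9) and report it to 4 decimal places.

0.6822

Euler: w_{n+1} = w_n + h·f(s_n, w_n).
s=0.000000, w=0.300000: f=0.354000 → w ← 0.300000 + 0.45·0.354000 = 0.459300
s=0.450000, w=0.459300: f=0.495399 → w ← 0.459300 + 0.45·0.495399 = 0.682230
w(0.9) ≈ 0.6822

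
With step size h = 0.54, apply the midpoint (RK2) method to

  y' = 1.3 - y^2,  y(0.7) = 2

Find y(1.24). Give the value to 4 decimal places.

1.8297

Midpoint: k1 = f(x_n, y_n); k2 = f(x_n + h/2, y_n + (h/2)·k1); y_{n+1} = y_n + h·k2.
x=0.700000, y=2.000000:
  k1 = f(0.700000, 2.000000) = -2.700000
  k2 = f(0.970000, 1.271000) = -0.315441
  y ← 2.000000 + 0.54·(-0.315441) = 1.829662
y(1.24) ≈ 1.8297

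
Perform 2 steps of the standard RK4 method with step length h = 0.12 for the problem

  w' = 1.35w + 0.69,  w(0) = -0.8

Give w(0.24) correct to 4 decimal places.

-0.9105

RK4: k1 = f(x_n, w_n); k2 = f(x_n + h/2, w_n + (h/2)·k1); k3 = f(x_n + h/2, w_n + (h/2)·k2); k4 = f(x_n + h, w_n + h·k3); w_{n+1} = w_n + (h/6)·(k1 + 2k2 + 2k3 + k4).
x=0.000000, w=-0.800000:
  k1 = f(0.000000, -0.800000) = -0.390000
  k2 = f(0.060000, -0.823400) = -0.421590
  k3 = f(0.060000, -0.825295) = -0.424149
  k4 = f(0.120000, -0.850898) = -0.458712
  w ← -0.800000 + (0.12/6)·(k1 + 2k2 + 2k3 + k4) = -0.850804
x=0.120000, w=-0.850804:
  k1 = f(0.120000, -0.850804) = -0.458585
  k2 = f(0.180000, -0.878319) = -0.495731
  k3 = f(0.180000, -0.880548) = -0.498739
  k4 = f(0.240000, -0.910653) = -0.539381
  w ← -0.850804 + (0.12/6)·(k1 + 2k2 + 2k3 + k4) = -0.910542
w(0.24) ≈ -0.9105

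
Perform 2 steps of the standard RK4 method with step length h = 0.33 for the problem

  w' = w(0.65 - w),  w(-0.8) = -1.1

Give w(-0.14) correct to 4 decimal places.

RK4: k1 = f(x_n, w_n); k2 = f(x_n + h/2, w_n + (h/2)·k1); k3 = f(x_n + h/2, w_n + (h/2)·k2); k4 = f(x_n + h, w_n + h·k3); w_{n+1} = w_n + (h/6)·(k1 + 2k2 + 2k3 + k4).
x=-0.800000, w=-1.100000:
  k1 = f(-0.800000, -1.100000) = -1.925000
  k2 = f(-0.635000, -1.417625) = -2.931117
  k3 = f(-0.635000, -1.583634) = -3.537260
  k4 = f(-0.470000, -2.267296) = -6.614372
  w ← -1.100000 + (0.33/6)·(k1 + 2k2 + 2k3 + k4) = -2.281187
x=-0.470000, w=-2.281187:
  k1 = f(-0.470000, -2.281187) = -6.686585
  k2 = f(-0.305000, -3.384473) = -13.654568
  k3 = f(-0.305000, -4.534191) = -23.506109
  k4 = f(-0.140000, -10.038203) = -107.290352
  w ← -2.281187 + (0.33/6)·(k1 + 2k2 + 2k3 + k4) = -12.637593
w(-0.14) ≈ -12.6376

-12.6376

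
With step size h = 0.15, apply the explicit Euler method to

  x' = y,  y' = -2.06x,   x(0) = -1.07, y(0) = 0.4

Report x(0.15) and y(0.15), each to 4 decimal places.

-1.0100, 0.7306

Euler on (x,y): x_{n+1} = x_n + h·x', y_{n+1} = y_n + h·y'.
0.000000: (-1.070000, 0.400000); f=(0.400000, 2.204200) → (-1.010000, 0.730630)
(x(0.15), y(0.15)) ≈ (-1.0100, 0.7306)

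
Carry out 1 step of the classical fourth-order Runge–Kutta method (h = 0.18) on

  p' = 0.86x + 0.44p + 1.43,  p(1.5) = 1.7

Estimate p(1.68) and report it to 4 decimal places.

RK4: k1 = f(x_n, p_n); k2 = f(x_n + h/2, p_n + (h/2)·k1); k3 = f(x_n + h/2, p_n + (h/2)·k2); k4 = f(x_n + h, p_n + h·k3); p_{n+1} = p_n + (h/6)·(k1 + 2k2 + 2k3 + k4).
x=1.500000, p=1.700000:
  k1 = f(1.500000, 1.700000) = 3.468000
  k2 = f(1.590000, 2.012120) = 3.682733
  k3 = f(1.590000, 2.031446) = 3.691236
  k4 = f(1.680000, 2.364423) = 3.915146
  p ← 1.700000 + (0.18/6)·(k1 + 2k2 + 2k3 + k4) = 2.363933
p(1.68) ≈ 2.3639

2.3639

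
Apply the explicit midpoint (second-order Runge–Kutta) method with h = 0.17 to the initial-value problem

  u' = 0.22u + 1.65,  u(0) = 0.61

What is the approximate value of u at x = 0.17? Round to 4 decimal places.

Midpoint: k1 = f(x_n, u_n); k2 = f(x_n + h/2, u_n + (h/2)·k1); u_{n+1} = u_n + h·k2.
x=0.000000, u=0.610000:
  k1 = f(0.000000, 0.610000) = 1.784200
  k2 = f(0.085000, 0.761657) = 1.817565
  u ← 0.610000 + 0.17·1.817565 = 0.918986
u(0.17) ≈ 0.9190

0.9190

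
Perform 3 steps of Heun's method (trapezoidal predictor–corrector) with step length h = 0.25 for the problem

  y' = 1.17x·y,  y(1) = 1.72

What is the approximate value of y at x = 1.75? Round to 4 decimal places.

Heun: k1 = f(x_n, y_n); k2 = f(x_n + h, y_n + h·k1); y_{n+1} = y_n + (h/2)·(k1 + k2).
x=1.000000, y=1.720000:
  k1 = f(1.000000, 1.720000) = 2.012400
  k2 = f(1.250000, 2.223100) = 3.251284
  y ← 1.720000 + (0.25/2)·(2.012400 + 3.251284) = 2.377960
x=1.250000, y=2.377960:
  k1 = f(1.250000, 2.377960) = 3.477767
  k2 = f(1.500000, 3.247402) = 5.699191
  y ← 2.377960 + (0.25/2)·(3.477767 + 5.699191) = 3.525080
x=1.500000, y=3.525080:
  k1 = f(1.500000, 3.525080) = 6.186516
  k2 = f(1.750000, 5.071709) = 10.384325
  y ← 3.525080 + (0.25/2)·(6.186516 + 10.384325) = 5.596435
y(1.75) ≈ 5.5964

5.5964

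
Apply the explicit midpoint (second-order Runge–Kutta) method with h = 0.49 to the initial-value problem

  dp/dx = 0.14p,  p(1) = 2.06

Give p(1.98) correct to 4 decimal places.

Midpoint: k1 = f(x_n, p_n); k2 = f(x_n + h/2, p_n + (h/2)·k1); p_{n+1} = p_n + h·k2.
x=1.000000, p=2.060000:
  k1 = f(1.000000, 2.060000) = 0.288400
  k2 = f(1.245000, 2.130658) = 0.298292
  p ← 2.060000 + 0.49·0.298292 = 2.206163
x=1.490000, p=2.206163:
  k1 = f(1.490000, 2.206163) = 0.308863
  k2 = f(1.735000, 2.281835) = 0.319457
  p ← 2.206163 + 0.49·0.319457 = 2.362697
p(1.98) ≈ 2.3627

2.3627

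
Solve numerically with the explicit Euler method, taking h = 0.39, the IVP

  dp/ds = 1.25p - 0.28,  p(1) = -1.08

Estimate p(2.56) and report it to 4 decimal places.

-6.1602

Euler: p_{n+1} = p_n + h·f(s_n, p_n).
s=1.000000, p=-1.080000: f=-1.630000 → p ← -1.080000 + 0.39·(-1.630000) = -1.715700
s=1.390000, p=-1.715700: f=-2.424625 → p ← -1.715700 + 0.39·(-2.424625) = -2.661304
s=1.780000, p=-2.661304: f=-3.606630 → p ← -2.661304 + 0.39·(-3.606630) = -4.067889
s=2.170000, p=-4.067889: f=-5.364862 → p ← -4.067889 + 0.39·(-5.364862) = -6.160185
p(2.56) ≈ -6.1602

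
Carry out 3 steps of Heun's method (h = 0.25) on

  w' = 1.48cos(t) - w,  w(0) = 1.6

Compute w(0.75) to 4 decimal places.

Heun: k1 = f(t_n, w_n); k2 = f(t_n + h, w_n + h·k1); w_{n+1} = w_n + (h/2)·(k1 + k2).
t=0.000000, w=1.600000:
  k1 = f(0.000000, 1.600000) = -0.120000
  k2 = f(0.250000, 1.570000) = -0.136010
  w ← 1.600000 + (0.25/2)·(-0.120000 + (-0.136010)) = 1.567999
t=0.250000, w=1.567999:
  k1 = f(0.250000, 1.567999) = -0.134008
  k2 = f(0.500000, 1.534497) = -0.235675
  w ← 1.567999 + (0.25/2)·(-0.134008 + (-0.235675)) = 1.521788
t=0.500000, w=1.521788:
  k1 = f(0.500000, 1.521788) = -0.222966
  k2 = f(0.750000, 1.466047) = -0.383147
  w ← 1.521788 + (0.25/2)·(-0.222966 + (-0.383147)) = 1.446024
w(0.75) ≈ 1.4460

1.4460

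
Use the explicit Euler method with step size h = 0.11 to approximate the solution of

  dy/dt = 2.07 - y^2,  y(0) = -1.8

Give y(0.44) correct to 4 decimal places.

-2.7637

Euler: y_{n+1} = y_n + h·f(t_n, y_n).
t=0.000000, y=-1.800000: f=-1.170000 → y ← -1.800000 + 0.11·(-1.170000) = -1.928700
t=0.110000, y=-1.928700: f=-1.649884 → y ← -1.928700 + 0.11·(-1.649884) = -2.110187
t=0.220000, y=-2.110187: f=-2.382890 → y ← -2.110187 + 0.11·(-2.382890) = -2.372305
t=0.330000, y=-2.372305: f=-3.557832 → y ← -2.372305 + 0.11·(-3.557832) = -2.763667
y(0.44) ≈ -2.7637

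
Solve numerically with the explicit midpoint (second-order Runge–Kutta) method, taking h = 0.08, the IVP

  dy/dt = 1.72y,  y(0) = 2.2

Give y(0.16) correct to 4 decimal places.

2.8947

Midpoint: k1 = f(t_n, y_n); k2 = f(t_n + h/2, y_n + (h/2)·k1); y_{n+1} = y_n + h·k2.
t=0.000000, y=2.200000:
  k1 = f(0.000000, 2.200000) = 3.784000
  k2 = f(0.040000, 2.351360) = 4.044339
  y ← 2.200000 + 0.08·4.044339 = 2.523547
t=0.080000, y=2.523547:
  k1 = f(0.080000, 2.523547) = 4.340501
  k2 = f(0.120000, 2.697167) = 4.639128
  y ← 2.523547 + 0.08·4.639128 = 2.894677
y(0.16) ≈ 2.8947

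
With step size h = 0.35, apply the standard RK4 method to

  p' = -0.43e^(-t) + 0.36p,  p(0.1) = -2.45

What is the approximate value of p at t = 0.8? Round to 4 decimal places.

-3.3782

RK4: k1 = f(t_n, p_n); k2 = f(t_n + h/2, p_n + (h/2)·k1); k3 = f(t_n + h/2, p_n + (h/2)·k2); k4 = f(t_n + h, p_n + h·k3); p_{n+1} = p_n + (h/6)·(k1 + 2k2 + 2k3 + k4).
t=0.100000, p=-2.450000:
  k1 = f(0.100000, -2.450000) = -1.271080
  k2 = f(0.275000, -2.672439) = -1.288694
  k3 = f(0.275000, -2.675521) = -1.289804
  k4 = f(0.450000, -2.901431) = -1.318695
  p ← -2.450000 + (0.35/6)·(k1 + 2k2 + 2k3 + k4) = -2.901895
t=0.450000, p=-2.901895:
  k1 = f(0.450000, -2.901895) = -1.318862
  k2 = f(0.625000, -3.132696) = -1.357933
  k3 = f(0.625000, -3.139533) = -1.360394
  k4 = f(0.800000, -3.378033) = -1.409303
  p ← -2.901895 + (0.35/6)·(k1 + 2k2 + 2k3 + k4) = -3.378176
p(0.8) ≈ -3.3782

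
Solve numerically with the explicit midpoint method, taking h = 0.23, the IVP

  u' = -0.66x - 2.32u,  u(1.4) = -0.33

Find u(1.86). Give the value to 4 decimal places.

-0.4267

Midpoint: k1 = f(x_n, u_n); k2 = f(x_n + h/2, u_n + (h/2)·k1); u_{n+1} = u_n + h·k2.
x=1.400000, u=-0.330000:
  k1 = f(1.400000, -0.330000) = -0.158400
  k2 = f(1.515000, -0.348216) = -0.192039
  u ← -0.330000 + 0.23·(-0.192039) = -0.374169
x=1.630000, u=-0.374169:
  k1 = f(1.630000, -0.374169) = -0.207728
  k2 = f(1.745000, -0.398058) = -0.228206
  u ← -0.374169 + 0.23·(-0.228206) = -0.426656
u(1.86) ≈ -0.4267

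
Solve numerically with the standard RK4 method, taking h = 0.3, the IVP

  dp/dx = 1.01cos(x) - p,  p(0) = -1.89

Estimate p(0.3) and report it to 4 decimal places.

RK4: k1 = f(x_n, p_n); k2 = f(x_n + h/2, p_n + (h/2)·k1); k3 = f(x_n + h/2, p_n + (h/2)·k2); k4 = f(x_n + h, p_n + h·k3); p_{n+1} = p_n + (h/6)·(k1 + 2k2 + 2k3 + k4).
x=0.000000, p=-1.890000:
  k1 = f(0.000000, -1.890000) = 2.900000
  k2 = f(0.150000, -1.455000) = 2.453659
  k3 = f(0.150000, -1.521951) = 2.520610
  k4 = f(0.300000, -1.133817) = 2.098707
  p ← -1.890000 + (0.3/6)·(k1 + 2k2 + 2k3 + k4) = -1.142638
p(0.3) ≈ -1.1426

-1.1426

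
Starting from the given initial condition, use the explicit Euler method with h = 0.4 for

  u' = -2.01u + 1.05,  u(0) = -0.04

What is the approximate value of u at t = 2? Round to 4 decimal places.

0.5222

Euler: u_{n+1} = u_n + h·f(t_n, u_n).
t=0.000000, u=-0.040000: f=1.130400 → u ← -0.040000 + 0.4·1.130400 = 0.412160
t=0.400000, u=0.412160: f=0.221558 → u ← 0.412160 + 0.4·0.221558 = 0.500783
t=0.800000, u=0.500783: f=0.043425 → u ← 0.500783 + 0.4·0.043425 = 0.518154
t=1.200000, u=0.518154: f=0.008511 → u ← 0.518154 + 0.4·0.008511 = 0.521558
t=1.600000, u=0.521558: f=0.001668 → u ← 0.521558 + 0.4·0.001668 = 0.522225
u(2) ≈ 0.5222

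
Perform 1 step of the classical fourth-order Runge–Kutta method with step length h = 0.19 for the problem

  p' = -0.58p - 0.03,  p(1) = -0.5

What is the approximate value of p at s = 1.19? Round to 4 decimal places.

RK4: k1 = f(s_n, p_n); k2 = f(s_n + h/2, p_n + (h/2)·k1); k3 = f(s_n + h/2, p_n + (h/2)·k2); k4 = f(s_n + h, p_n + h·k3); p_{n+1} = p_n + (h/6)·(k1 + 2k2 + 2k3 + k4).
s=1.000000, p=-0.500000:
  k1 = f(1.000000, -0.500000) = 0.260000
  k2 = f(1.095000, -0.475300) = 0.245674
  k3 = f(1.095000, -0.476661) = 0.246463
  k4 = f(1.190000, -0.453172) = 0.232840
  p ← -0.500000 + (0.19/6)·(k1 + 2k2 + 2k3 + k4) = -0.453225
p(1.19) ≈ -0.4532

-0.4532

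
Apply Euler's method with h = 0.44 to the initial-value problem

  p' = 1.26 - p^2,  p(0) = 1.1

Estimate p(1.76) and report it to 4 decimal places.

Euler: p_{n+1} = p_n + h·f(t_n, p_n).
t=0.000000, p=1.100000: f=0.050000 → p ← 1.100000 + 0.44·0.050000 = 1.122000
t=0.440000, p=1.122000: f=0.001116 → p ← 1.122000 + 0.44·0.001116 = 1.122491
t=0.880000, p=1.122491: f=0.000014 → p ← 1.122491 + 0.44·0.000014 = 1.122497
t=1.320000, p=1.122497: f=0.000000 → p ← 1.122497 + 0.44·0.000000 = 1.122497
p(1.76) ≈ 1.1225

1.1225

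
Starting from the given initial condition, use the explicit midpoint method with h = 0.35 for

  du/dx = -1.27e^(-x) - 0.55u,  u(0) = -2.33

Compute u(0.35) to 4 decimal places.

Midpoint: k1 = f(x_n, u_n); k2 = f(x_n + h/2, u_n + (h/2)·k1); u_{n+1} = u_n + h·k2.
x=0.000000, u=-2.330000:
  k1 = f(0.000000, -2.330000) = 0.011500
  k2 = f(0.175000, -2.327987) = 0.214283
  u ← -2.330000 + 0.35·0.214283 = -2.255001
u(0.35) ≈ -2.2550

-2.2550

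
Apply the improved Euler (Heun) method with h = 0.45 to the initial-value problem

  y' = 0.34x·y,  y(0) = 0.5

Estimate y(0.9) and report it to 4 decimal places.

Heun: k1 = f(x_n, y_n); k2 = f(x_n + h, y_n + h·k1); y_{n+1} = y_n + (h/2)·(k1 + k2).
x=0.000000, y=0.500000:
  k1 = f(0.000000, 0.500000) = 0.000000
  k2 = f(0.450000, 0.500000) = 0.076500
  y ← 0.500000 + (0.45/2)·(0.000000 + 0.076500) = 0.517212
x=0.450000, y=0.517212:
  k1 = f(0.450000, 0.517212) = 0.079134
  k2 = f(0.900000, 0.552823) = 0.169164
  y ← 0.517212 + (0.45/2)·(0.079134 + 0.169164) = 0.573079
y(0.9) ≈ 0.5731

0.5731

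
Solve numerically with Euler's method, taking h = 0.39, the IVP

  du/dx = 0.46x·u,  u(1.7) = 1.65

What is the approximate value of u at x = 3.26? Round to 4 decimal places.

Euler: u_{n+1} = u_n + h·f(x_n, u_n).
x=1.700000, u=1.650000: f=1.290300 → u ← 1.650000 + 0.39·1.290300 = 2.153217
x=2.090000, u=2.153217: f=2.070103 → u ← 2.153217 + 0.39·2.070103 = 2.960557
x=2.480000, u=2.960557: f=3.377404 → u ← 2.960557 + 0.39·3.377404 = 4.277744
x=2.870000, u=4.277744: f=5.647478 → u ← 4.277744 + 0.39·5.647478 = 6.480261
u(3.26) ≈ 6.4803

6.4803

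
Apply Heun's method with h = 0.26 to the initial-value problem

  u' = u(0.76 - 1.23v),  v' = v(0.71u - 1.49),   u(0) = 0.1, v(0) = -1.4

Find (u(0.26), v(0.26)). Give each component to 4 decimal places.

Heun on (u,v): k1 = f(s_n, state_n); k2 = f(s_n + h, state_n + h·k1); state_{n+1} = state_n + (h/2)·(k1 + k2).
0.000000: (0.100000, -1.400000)
  k1 = (0.248200, 1.986600)
  predictor → (0.164532, -0.883484)
  k2 = (0.303839, 1.213185)
  → (0.171765, -0.984028)
(u(0.26), v(0.26)) ≈ (0.1718, -0.9840)

0.1718, -0.9840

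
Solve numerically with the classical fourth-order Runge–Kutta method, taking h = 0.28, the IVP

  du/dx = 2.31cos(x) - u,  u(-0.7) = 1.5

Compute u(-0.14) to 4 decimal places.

1.7598

RK4: k1 = f(x_n, u_n); k2 = f(x_n + h/2, u_n + (h/2)·k1); k3 = f(x_n + h/2, u_n + (h/2)·k2); k4 = f(x_n + h, u_n + h·k3); u_{n+1} = u_n + (h/6)·(k1 + 2k2 + 2k3 + k4).
x=-0.700000, u=1.500000:
  k1 = f(-0.700000, 1.500000) = 0.266785
  k2 = f(-0.560000, 1.537350) = 0.419809
  k3 = f(-0.560000, 1.558773) = 0.398386
  k4 = f(-0.420000, 1.611548) = 0.497687
  u ← 1.500000 + (0.28/6)·(k1 + 2k2 + 2k3 + k4) = 1.612040
x=-0.420000, u=1.612040:
  k1 = f(-0.420000, 1.612040) = 0.497195
  k2 = f(-0.280000, 1.681648) = 0.538390
  k3 = f(-0.280000, 1.687415) = 0.532623
  k4 = f(-0.140000, 1.761175) = 0.526224
  u ← 1.612040 + (0.28/6)·(k1 + 2k2 + 2k3 + k4) = 1.759761
u(-0.14) ≈ 1.7598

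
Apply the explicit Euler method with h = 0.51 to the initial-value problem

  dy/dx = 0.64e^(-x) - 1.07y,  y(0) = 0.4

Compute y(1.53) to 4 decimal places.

Euler: y_{n+1} = y_n + h·f(x_n, y_n).
x=0.000000, y=0.400000: f=0.212000 → y ← 0.400000 + 0.51·0.212000 = 0.508120
x=0.510000, y=0.508120: f=-0.159371 → y ← 0.508120 + 0.51·(-0.159371) = 0.426841
x=1.020000, y=0.426841: f=-0.225939 → y ← 0.426841 + 0.51·(-0.225939) = 0.311612
y(1.53) ≈ 0.3116

0.3116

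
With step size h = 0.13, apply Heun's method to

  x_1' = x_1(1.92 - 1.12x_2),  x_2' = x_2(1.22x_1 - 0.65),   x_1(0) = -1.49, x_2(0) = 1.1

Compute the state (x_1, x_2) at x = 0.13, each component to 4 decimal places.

Heun on (x_1,x_2): k1 = f(x_n, state_n); k2 = f(x_n + h, state_n + h·k1); state_{n+1} = state_n + (h/2)·(k1 + k2).
0.000000: (-1.490000, 1.100000)
  k1 = (-1.025120, -2.714580)
  predictor → (-1.623266, 0.747105)
  k2 = (-1.758391, -1.965172)
  → (-1.670928, 0.795816)
(x_1(0.13), x_2(0.13)) ≈ (-1.6709, 0.7958)

-1.6709, 0.7958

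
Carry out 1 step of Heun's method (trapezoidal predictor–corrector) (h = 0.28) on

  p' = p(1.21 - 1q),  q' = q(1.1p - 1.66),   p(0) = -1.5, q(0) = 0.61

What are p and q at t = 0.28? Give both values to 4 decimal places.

Heun on (p,q): k1 = f(t_n, state_n); k2 = f(t_n + h, state_n + h·k1); state_{n+1} = state_n + (h/2)·(k1 + k2).
0.000000: (-1.500000, 0.610000)
  k1 = (-0.900000, -2.019100)
  predictor → (-1.752000, 0.044652)
  k2 = (-2.041690, -0.160176)
  → (-1.911837, 0.304901)
(p(0.28), q(0.28)) ≈ (-1.9118, 0.3049)

-1.9118, 0.3049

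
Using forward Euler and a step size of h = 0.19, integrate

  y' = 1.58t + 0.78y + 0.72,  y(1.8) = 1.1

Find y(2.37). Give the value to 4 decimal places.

Euler: y_{n+1} = y_n + h·f(t_n, y_n).
t=1.800000, y=1.100000: f=4.422000 → y ← 1.100000 + 0.19·4.422000 = 1.940180
t=1.990000, y=1.940180: f=5.377540 → y ← 1.940180 + 0.19·5.377540 = 2.961913
t=2.180000, y=2.961913: f=6.474692 → y ← 2.961913 + 0.19·6.474692 = 4.192104
y(2.37) ≈ 4.1921

4.1921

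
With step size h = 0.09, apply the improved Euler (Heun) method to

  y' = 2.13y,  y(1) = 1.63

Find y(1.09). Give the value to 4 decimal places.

Heun: k1 = f(x_n, y_n); k2 = f(x_n + h, y_n + h·k1); y_{n+1} = y_n + (h/2)·(k1 + k2).
x=1.000000, y=1.630000:
  k1 = f(1.000000, 1.630000) = 3.471900
  k2 = f(1.090000, 1.942471) = 4.137463
  y ← 1.630000 + (0.09/2)·(3.471900 + 4.137463) = 1.972421
y(1.09) ≈ 1.9724

1.9724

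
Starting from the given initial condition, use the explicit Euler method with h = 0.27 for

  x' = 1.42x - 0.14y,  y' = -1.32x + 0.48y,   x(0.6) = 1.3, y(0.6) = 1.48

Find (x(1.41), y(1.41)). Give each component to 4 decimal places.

3.2434, -0.0023

Euler on (x,y): x_{n+1} = x_n + h·x', y_{n+1} = y_n + h·y'.
0.600000: (1.300000, 1.480000); f=(1.638800, -1.005600) → (1.742476, 1.208488)
0.870000: (1.742476, 1.208488); f=(2.305128, -1.719994) → (2.364860, 0.744090)
1.140000: (2.364860, 0.744090); f=(3.253929, -2.764453) → (3.243421, -0.002313)
(x(1.41), y(1.41)) ≈ (3.2434, -0.0023)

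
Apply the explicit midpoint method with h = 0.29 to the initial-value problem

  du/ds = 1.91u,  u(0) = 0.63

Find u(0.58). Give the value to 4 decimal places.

1.8364

Midpoint: k1 = f(s_n, u_n); k2 = f(s_n + h/2, u_n + (h/2)·k1); u_{n+1} = u_n + h·k2.
s=0.000000, u=0.630000:
  k1 = f(0.000000, 0.630000) = 1.203300
  k2 = f(0.145000, 0.804478) = 1.536554
  u ← 0.630000 + 0.29·1.536554 = 1.075601
s=0.290000, u=1.075601:
  k1 = f(0.290000, 1.075601) = 2.054397
  k2 = f(0.435000, 1.373488) = 2.623363
  u ← 1.075601 + 0.29·2.623363 = 1.836376
u(0.58) ≈ 1.8364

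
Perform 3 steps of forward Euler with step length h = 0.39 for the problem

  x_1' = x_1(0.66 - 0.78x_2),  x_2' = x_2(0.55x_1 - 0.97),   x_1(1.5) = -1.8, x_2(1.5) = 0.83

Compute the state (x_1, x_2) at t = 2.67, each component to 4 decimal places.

-2.6945, 0.0072

Euler on (x_1,x_2): x_1_{n+1} = x_1_n + h·x_1', x_2_{n+1} = x_2_n + h·x_2'.
1.500000: (-1.800000, 0.830000); f=(-0.022680, -1.626800) → (-1.808845, 0.195548)
1.890000: (-1.808845, 0.195548); f=(-0.917939, -0.384225) → (-2.166842, 0.045700)
2.280000: (-2.166842, 0.045700); f=(-1.352876, -0.098793) → (-2.694463, 0.007171)
(x_1(2.67), x_2(2.67)) ≈ (-2.6945, 0.0072)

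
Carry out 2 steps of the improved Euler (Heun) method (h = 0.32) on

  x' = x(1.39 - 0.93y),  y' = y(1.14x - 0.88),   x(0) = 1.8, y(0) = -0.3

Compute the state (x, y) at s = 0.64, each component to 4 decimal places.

5.7395, -1.4151

Heun on (x,y): k1 = f(s_n, state_n); k2 = f(s_n + h, state_n + h·k1); state_{n+1} = state_n + (h/2)·(k1 + k2).
0.000000: (1.800000, -0.300000)
  k1 = (3.004200, -0.351600)
  predictor → (2.761344, -0.412512)
  k2 = (4.897620, -0.935549)
  → (3.064291, -0.505944)
0.320000: (3.064291, -0.505944)
  k1 = (5.701199, -1.322179)
  predictor → (4.888675, -0.929041)
  k2 = (11.019113, -4.360073)
  → (5.739541, -1.415104)
(x(0.64), y(0.64)) ≈ (5.7395, -1.4151)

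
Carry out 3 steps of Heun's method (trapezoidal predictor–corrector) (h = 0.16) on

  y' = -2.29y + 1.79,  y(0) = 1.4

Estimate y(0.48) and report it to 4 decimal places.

0.9944

Heun: k1 = f(x_n, y_n); k2 = f(x_n + h, y_n + h·k1); y_{n+1} = y_n + (h/2)·(k1 + k2).
x=0.000000, y=1.400000:
  k1 = f(0.000000, 1.400000) = -1.416000
  k2 = f(0.160000, 1.173440) = -0.897178
  y ← 1.400000 + (0.16/2)·(-1.416000 + (-0.897178)) = 1.214946
x=0.160000, y=1.214946:
  k1 = f(0.160000, 1.214946) = -0.992226
  k2 = f(0.320000, 1.056190) = -0.628674
  y ← 1.214946 + (0.16/2)·(-0.992226 + (-0.628674)) = 1.085274
x=0.320000, y=1.085274:
  k1 = f(0.320000, 1.085274) = -0.695277
  k2 = f(0.480000, 0.974029) = -0.440527
  y ← 1.085274 + (0.16/2)·(-0.695277 + (-0.440527)) = 0.994409
y(0.48) ≈ 0.9944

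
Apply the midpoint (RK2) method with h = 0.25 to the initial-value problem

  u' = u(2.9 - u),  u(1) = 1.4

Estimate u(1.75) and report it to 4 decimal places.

Midpoint: k1 = f(x_n, u_n); k2 = f(x_n + h/2, u_n + (h/2)·k1); u_{n+1} = u_n + h·k2.
x=1.000000, u=1.400000:
  k1 = f(1.000000, 1.400000) = 2.100000
  k2 = f(1.125000, 1.662500) = 2.057344
  u ← 1.400000 + 0.25·2.057344 = 1.914336
x=1.250000, u=1.914336:
  k1 = f(1.250000, 1.914336) = 1.886892
  k2 = f(1.375000, 2.150197) = 1.612224
  u ← 1.914336 + 0.25·1.612224 = 2.317392
x=1.500000, u=2.317392:
  k1 = f(1.500000, 2.317392) = 1.350131
  k2 = f(1.625000, 2.486158) = 1.028876
  u ← 2.317392 + 0.25·1.028876 = 2.574611
u(1.75) ≈ 2.5746

2.5746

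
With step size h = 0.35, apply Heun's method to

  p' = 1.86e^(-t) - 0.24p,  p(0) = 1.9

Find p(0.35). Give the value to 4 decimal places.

2.2746

Heun: k1 = f(t_n, p_n); k2 = f(t_n + h, p_n + h·k1); p_{n+1} = p_n + (h/2)·(k1 + k2).
t=0.000000, p=1.900000:
  k1 = f(0.000000, 1.900000) = 1.404000
  k2 = f(0.350000, 2.391400) = 0.736784
  p ← 1.900000 + (0.35/2)·(1.404000 + 0.736784) = 2.274637
p(0.35) ≈ 2.2746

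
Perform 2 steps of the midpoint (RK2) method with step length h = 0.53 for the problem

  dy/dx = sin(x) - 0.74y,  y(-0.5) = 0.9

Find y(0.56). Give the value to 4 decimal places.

Midpoint: k1 = f(x_n, y_n); k2 = f(x_n + h/2, y_n + (h/2)·k1); y_{n+1} = y_n + h·k2.
x=-0.500000, y=0.900000:
  k1 = f(-0.500000, 0.900000) = -1.145426
  k2 = f(-0.235000, 0.596462) = -0.674225
  y ← 0.900000 + 0.53·(-0.674225) = 0.542661
x=0.030000, y=0.542661:
  k1 = f(0.030000, 0.542661) = -0.371573
  k2 = f(0.295000, 0.444194) = -0.037964
  y ← 0.542661 + 0.53·(-0.037964) = 0.522540
y(0.56) ≈ 0.5225

0.5225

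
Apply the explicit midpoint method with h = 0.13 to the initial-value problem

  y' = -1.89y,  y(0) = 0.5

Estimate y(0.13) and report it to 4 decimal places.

Midpoint: k1 = f(t_n, y_n); k2 = f(t_n + h/2, y_n + (h/2)·k1); y_{n+1} = y_n + h·k2.
t=0.000000, y=0.500000:
  k1 = f(0.000000, 0.500000) = -0.945000
  k2 = f(0.065000, 0.438575) = -0.828907
  y ← 0.500000 + 0.13·(-0.828907) = 0.392242
y(0.13) ≈ 0.3922

0.3922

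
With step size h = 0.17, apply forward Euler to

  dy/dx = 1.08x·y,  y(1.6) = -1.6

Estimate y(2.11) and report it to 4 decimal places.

Euler: y_{n+1} = y_n + h·f(x_n, y_n).
x=1.600000, y=-1.600000: f=-2.764800 → y ← -1.600000 + 0.17·(-2.764800) = -2.070016
x=1.770000, y=-2.070016: f=-3.957043 → y ← -2.070016 + 0.17·(-3.957043) = -2.742713
x=1.940000, y=-2.742713: f=-5.746533 → y ← -2.742713 + 0.17·(-5.746533) = -3.719624
y(2.11) ≈ -3.7196

-3.7196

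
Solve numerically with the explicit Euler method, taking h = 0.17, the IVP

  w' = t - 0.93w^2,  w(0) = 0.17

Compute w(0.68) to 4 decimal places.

0.3195

Euler: w_{n+1} = w_n + h·f(t_n, w_n).
t=0.000000, w=0.170000: f=-0.026877 → w ← 0.170000 + 0.17·(-0.026877) = 0.165431
t=0.170000, w=0.165431: f=0.144548 → w ← 0.165431 + 0.17·0.144548 = 0.190004
t=0.340000, w=0.190004: f=0.306426 → w ← 0.190004 + 0.17·0.306426 = 0.242096
t=0.510000, w=0.242096: f=0.455492 → w ← 0.242096 + 0.17·0.455492 = 0.319530
w(0.68) ≈ 0.3195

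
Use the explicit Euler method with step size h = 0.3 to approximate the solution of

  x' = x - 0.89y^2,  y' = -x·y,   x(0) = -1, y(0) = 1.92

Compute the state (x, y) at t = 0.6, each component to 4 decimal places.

Euler on (x,y): x_{n+1} = x_n + h·x', y_{n+1} = y_n + h·y'.
0.000000: (-1.000000, 1.920000); f=(-4.280896, 1.920000) → (-2.284269, 2.496000)
0.300000: (-2.284269, 2.496000); f=(-7.828983, 5.701535) → (-4.632964, 4.206460)
(x(0.6), y(0.6)) ≈ (-4.6330, 4.2065)

-4.6330, 4.2065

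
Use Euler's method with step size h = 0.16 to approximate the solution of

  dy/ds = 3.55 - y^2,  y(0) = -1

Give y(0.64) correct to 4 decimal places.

1.0170

Euler: y_{n+1} = y_n + h·f(s_n, y_n).
s=0.000000, y=-1.000000: f=2.550000 → y ← -1.000000 + 0.16·2.550000 = -0.592000
s=0.160000, y=-0.592000: f=3.199536 → y ← -0.592000 + 0.16·3.199536 = -0.080074
s=0.320000, y=-0.080074: f=3.543588 → y ← -0.080074 + 0.16·3.543588 = 0.486900
s=0.480000, y=0.486900: f=3.312929 → y ← 0.486900 + 0.16·3.312929 = 1.016968
y(0.64) ≈ 1.0170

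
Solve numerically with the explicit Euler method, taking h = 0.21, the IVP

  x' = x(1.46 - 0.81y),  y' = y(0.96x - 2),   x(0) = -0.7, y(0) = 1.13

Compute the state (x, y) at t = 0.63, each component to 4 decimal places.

Euler on (x,y): x_{n+1} = x_n + h·x', y_{n+1} = y_n + h·y'.
0.000000: (-0.700000, 1.130000); f=(-0.381290, -3.019360) → (-0.780071, 0.495934)
0.210000: (-0.780071, 0.495934); f=(-0.825544, -1.363258) → (-0.953435, 0.209650)
0.420000: (-0.953435, 0.209650); f=(-1.230106, -0.611193) → (-1.211757, 0.081300)
(x(0.63), y(0.63)) ≈ (-1.2118, 0.0813)

-1.2118, 0.0813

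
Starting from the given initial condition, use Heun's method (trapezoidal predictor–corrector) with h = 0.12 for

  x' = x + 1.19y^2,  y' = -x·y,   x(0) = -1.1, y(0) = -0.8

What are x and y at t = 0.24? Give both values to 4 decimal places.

-1.1300, -1.0483

Heun on (x,y): k1 = f(t_n, state_n); k2 = f(t_n + h, state_n + h·k1); state_{n+1} = state_n + (h/2)·(k1 + k2).
0.000000: (-1.100000, -0.800000)
  k1 = (-0.338400, -0.880000)
  predictor → (-1.140608, -0.905600)
  k2 = (-0.164675, -1.032935)
  → (-1.130185, -0.914776)
0.120000: (-1.130185, -0.914776)
  k1 = (-0.134374, -1.033866)
  predictor → (-1.146309, -1.038840)
  k2 = (0.137925, -1.190832)
  → (-1.129971, -1.048258)
(x(0.24), y(0.24)) ≈ (-1.1300, -1.0483)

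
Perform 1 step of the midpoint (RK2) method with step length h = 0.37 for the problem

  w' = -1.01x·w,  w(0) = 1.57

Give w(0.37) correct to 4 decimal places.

1.4615

Midpoint: k1 = f(x_n, w_n); k2 = f(x_n + h/2, w_n + (h/2)·k1); w_{n+1} = w_n + h·k2.
x=0.000000, w=1.570000:
  k1 = f(0.000000, 1.570000) = 0.000000
  k2 = f(0.185000, 1.570000) = -0.293355
  w ← 1.570000 + 0.37·(-0.293355) = 1.461459
w(0.37) ≈ 1.4615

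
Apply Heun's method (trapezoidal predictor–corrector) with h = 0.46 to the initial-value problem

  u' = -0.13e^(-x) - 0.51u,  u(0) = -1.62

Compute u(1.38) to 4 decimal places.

-0.8714

Heun: k1 = f(x_n, u_n); k2 = f(x_n + h, u_n + h·k1); u_{n+1} = u_n + (h/2)·(k1 + k2).
x=0.000000, u=-1.620000:
  k1 = f(0.000000, -1.620000) = 0.696200
  k2 = f(0.460000, -1.299748) = 0.580805
  u ← -1.620000 + (0.46/2)·(0.696200 + 0.580805) = -1.326289
x=0.460000, u=-1.326289:
  k1 = f(0.460000, -1.326289) = 0.594340
  k2 = f(0.920000, -1.052892) = 0.485168
  u ← -1.326289 + (0.46/2)·(0.594340 + 0.485168) = -1.078002
x=0.920000, u=-1.078002:
  k1 = f(0.920000, -1.078002) = 0.497974
  k2 = f(1.380000, -0.848934) = 0.400251
  u ← -1.078002 + (0.46/2)·(0.497974 + 0.400251) = -0.871410
u(1.38) ≈ -0.8714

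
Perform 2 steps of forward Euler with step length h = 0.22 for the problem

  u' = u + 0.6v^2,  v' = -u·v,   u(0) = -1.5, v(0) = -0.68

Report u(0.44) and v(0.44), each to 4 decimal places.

Euler on (u,v): u_{n+1} = u_n + h·u', v_{n+1} = v_n + h·v'.
0.000000: (-1.500000, -0.680000); f=(-1.222560, -1.020000) → (-1.768963, -0.904400)
0.220000: (-1.768963, -0.904400); f=(-1.278200, -1.599850) → (-2.050167, -1.256367)
(u(0.44), v(0.44)) ≈ (-2.0502, -1.2564)

-2.0502, -1.2564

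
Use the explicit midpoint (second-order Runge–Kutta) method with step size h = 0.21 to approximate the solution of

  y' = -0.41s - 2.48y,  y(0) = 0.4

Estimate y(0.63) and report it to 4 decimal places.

0.0400

Midpoint: k1 = f(s_n, y_n); k2 = f(s_n + h/2, y_n + (h/2)·k1); y_{n+1} = y_n + h·k2.
s=0.000000, y=0.400000:
  k1 = f(0.000000, 0.400000) = -0.992000
  k2 = f(0.105000, 0.295840) = -0.776733
  y ← 0.400000 + 0.21·(-0.776733) = 0.236886
s=0.210000, y=0.236886:
  k1 = f(0.210000, 0.236886) = -0.673577
  k2 = f(0.315000, 0.166160) = -0.541228
  y ← 0.236886 + 0.21·(-0.541228) = 0.123228
s=0.420000, y=0.123228:
  k1 = f(0.420000, 0.123228) = -0.477806
  k2 = f(0.525000, 0.073059) = -0.396435
  y ← 0.123228 + 0.21·(-0.396435) = 0.039977
y(0.63) ≈ 0.0400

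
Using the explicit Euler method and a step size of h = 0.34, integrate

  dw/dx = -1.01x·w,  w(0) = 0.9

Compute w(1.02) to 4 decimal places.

Euler: w_{n+1} = w_n + h·f(x_n, w_n).
x=0.000000, w=0.900000: f=0.000000 → w ← 0.900000 + 0.34·0.000000 = 0.900000
x=0.340000, w=0.900000: f=-0.309060 → w ← 0.900000 + 0.34·(-0.309060) = 0.794920
x=0.680000, w=0.794920: f=-0.545951 → w ← 0.794920 + 0.34·(-0.545951) = 0.609296
w(1.02) ≈ 0.6093

0.6093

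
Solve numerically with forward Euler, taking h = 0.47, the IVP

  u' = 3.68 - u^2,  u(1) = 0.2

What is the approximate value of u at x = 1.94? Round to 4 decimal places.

1.9244

Euler: u_{n+1} = u_n + h·f(x_n, u_n).
x=1.000000, u=0.200000: f=3.640000 → u ← 0.200000 + 0.47·3.640000 = 1.910800
x=1.470000, u=1.910800: f=0.028843 → u ← 1.910800 + 0.47·0.028843 = 1.924356
u(1.94) ≈ 1.9244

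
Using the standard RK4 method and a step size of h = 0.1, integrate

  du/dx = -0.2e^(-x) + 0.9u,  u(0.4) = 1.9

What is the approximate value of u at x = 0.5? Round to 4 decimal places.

RK4: k1 = f(x_n, u_n); k2 = f(x_n + h/2, u_n + (h/2)·k1); k3 = f(x_n + h/2, u_n + (h/2)·k2); k4 = f(x_n + h, u_n + h·k3); u_{n+1} = u_n + (h/6)·(k1 + 2k2 + 2k3 + k4).
x=0.400000, u=1.900000:
  k1 = f(0.400000, 1.900000) = 1.575936
  k2 = f(0.450000, 1.978797) = 1.653391
  k3 = f(0.450000, 1.982670) = 1.656877
  k4 = f(0.500000, 2.065688) = 1.737813
  u ← 1.900000 + (0.1/6)·(k1 + 2k2 + 2k3 + k4) = 2.065571
u(0.5) ≈ 2.0656

2.0656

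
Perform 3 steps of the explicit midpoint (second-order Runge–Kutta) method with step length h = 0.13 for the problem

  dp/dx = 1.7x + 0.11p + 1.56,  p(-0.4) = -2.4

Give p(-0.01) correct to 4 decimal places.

Midpoint: k1 = f(x_n, p_n); k2 = f(x_n + h/2, p_n + (h/2)·k1); p_{n+1} = p_n + h·k2.
x=-0.400000, p=-2.400000:
  k1 = f(-0.400000, -2.400000) = 0.616000
  k2 = f(-0.335000, -2.359960) = 0.730904
  p ← -2.400000 + 0.13·0.730904 = -2.304982
x=-0.270000, p=-2.304982:
  k1 = f(-0.270000, -2.304982) = 0.847452
  k2 = f(-0.205000, -2.249898) = 0.964011
  p ← -2.304982 + 0.13·0.964011 = -2.179661
x=-0.140000, p=-2.179661:
  k1 = f(-0.140000, -2.179661) = 1.082237
  k2 = f(-0.075000, -2.109316) = 1.200475
  p ← -2.179661 + 0.13·1.200475 = -2.023599
p(-0.01) ≈ -2.0236

-2.0236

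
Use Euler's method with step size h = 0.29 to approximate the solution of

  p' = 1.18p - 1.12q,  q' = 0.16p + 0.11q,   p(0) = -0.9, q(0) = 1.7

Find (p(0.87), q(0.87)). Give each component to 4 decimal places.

-4.4649, 1.6038

Euler on (p,q): p_{n+1} = p_n + h·p', q_{n+1} = q_n + h·q'.
0.000000: (-0.900000, 1.700000); f=(-2.966000, 0.043000) → (-1.760140, 1.712470)
0.290000: (-1.760140, 1.712470); f=(-3.994932, -0.093251) → (-2.918670, 1.685427)
0.580000: (-2.918670, 1.685427); f=(-5.331709, -0.281590) → (-4.464866, 1.603766)
(p(0.87), q(0.87)) ≈ (-4.4649, 1.6038)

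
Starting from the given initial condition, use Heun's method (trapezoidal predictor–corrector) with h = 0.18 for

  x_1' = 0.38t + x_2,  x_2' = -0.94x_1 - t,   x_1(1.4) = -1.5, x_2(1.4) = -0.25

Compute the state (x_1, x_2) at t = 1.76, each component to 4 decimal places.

-1.3807, -0.3302

Heun on (x_1,x_2): k1 = f(t_n, state_n); k2 = f(t_n + h, state_n + h·k1); state_{n+1} = state_n + (h/2)·(k1 + k2).
1.400000: (-1.500000, -0.250000)
  k1 = (0.282000, 0.010000)
  predictor → (-1.449240, -0.248200)
  k2 = (0.352200, -0.217714)
  → (-1.442922, -0.268694)
1.580000: (-1.442922, -0.268694)
  k1 = (0.331706, -0.223653)
  predictor → (-1.383215, -0.308952)
  k2 = (0.359848, -0.459778)
  → (-1.380682, -0.330203)
(x_1(1.76), x_2(1.76)) ≈ (-1.3807, -0.3302)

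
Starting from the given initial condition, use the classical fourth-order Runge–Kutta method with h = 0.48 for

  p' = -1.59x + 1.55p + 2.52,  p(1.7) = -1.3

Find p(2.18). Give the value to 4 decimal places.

RK4: k1 = f(x_n, p_n); k2 = f(x_n + h/2, p_n + (h/2)·k1); k3 = f(x_n + h/2, p_n + (h/2)·k2); k4 = f(x_n + h, p_n + h·k3); p_{n+1} = p_n + (h/6)·(k1 + 2k2 + 2k3 + k4).
x=1.700000, p=-1.300000:
  k1 = f(1.700000, -1.300000) = -2.198000
  k2 = f(1.940000, -1.827520) = -3.397256
  k3 = f(1.940000, -2.115341) = -3.843379
  k4 = f(2.180000, -3.144822) = -5.820674
  p ← -1.300000 + (0.48/6)·(k1 + 2k2 + 2k3 + k4) = -3.099996
p(2.18) ≈ -3.1000

-3.1000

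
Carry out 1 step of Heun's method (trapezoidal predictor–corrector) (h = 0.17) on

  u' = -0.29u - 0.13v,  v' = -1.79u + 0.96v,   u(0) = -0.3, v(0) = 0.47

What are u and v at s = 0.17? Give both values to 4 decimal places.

Heun on (u,v): k1 = f(s_n, state_n); k2 = f(s_n + h, state_n + h·k1); state_{n+1} = state_n + (h/2)·(k1 + k2).
0.000000: (-0.300000, 0.470000)
  k1 = (0.025900, 0.988200)
  predictor → (-0.295597, 0.637994)
  k2 = (0.002784, 1.141593)
  → (-0.297562, 0.651032)
(u(0.17), v(0.17)) ≈ (-0.2976, 0.6510)

-0.2976, 0.6510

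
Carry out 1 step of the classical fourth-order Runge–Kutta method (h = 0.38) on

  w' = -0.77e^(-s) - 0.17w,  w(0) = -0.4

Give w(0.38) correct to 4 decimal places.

RK4: k1 = f(s_n, w_n); k2 = f(s_n + h/2, w_n + (h/2)·k1); k3 = f(s_n + h/2, w_n + (h/2)·k2); k4 = f(s_n + h, w_n + h·k3); w_{n+1} = w_n + (h/6)·(k1 + 2k2 + 2k3 + k4).
s=0.000000, w=-0.400000:
  k1 = f(0.000000, -0.400000) = -0.702000
  k2 = f(0.190000, -0.533380) = -0.546084
  k3 = f(0.190000, -0.503756) = -0.551120
  k4 = f(0.380000, -0.609426) = -0.422971
  w ← -0.400000 + (0.38/6)·(k1 + 2k2 + 2k3 + k4) = -0.610227
w(0.38) ≈ -0.6102

-0.6102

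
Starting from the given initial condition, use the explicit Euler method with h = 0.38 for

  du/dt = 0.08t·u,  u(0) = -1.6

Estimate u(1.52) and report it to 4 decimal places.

Euler: u_{n+1} = u_n + h·f(t_n, u_n).
t=0.000000, u=-1.600000: f=0.000000 → u ← -1.600000 + 0.38·0.000000 = -1.600000
t=0.380000, u=-1.600000: f=-0.048640 → u ← -1.600000 + 0.38·(-0.048640) = -1.618483
t=0.760000, u=-1.618483: f=-0.098404 → u ← -1.618483 + 0.38·(-0.098404) = -1.655877
t=1.140000, u=-1.655877: f=-0.151016 → u ← -1.655877 + 0.38·(-0.151016) = -1.713263
u(1.52) ≈ -1.7133

-1.7133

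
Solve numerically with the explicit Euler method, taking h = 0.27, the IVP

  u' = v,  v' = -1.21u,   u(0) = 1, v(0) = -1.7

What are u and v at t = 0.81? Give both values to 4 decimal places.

Euler on (u,v): u_{n+1} = u_n + h·u', v_{n+1} = v_n + h·v'.
0.000000: (1.000000, -1.700000); f=(-1.700000, -1.210000) → (0.541000, -2.026700)
0.270000: (0.541000, -2.026700); f=(-2.026700, -0.654610) → (-0.006209, -2.203445)
0.540000: (-0.006209, -2.203445); f=(-2.203445, 0.007513) → (-0.601139, -2.201416)
(u(0.81), v(0.81)) ≈ (-0.6011, -2.2014)

-0.6011, -2.2014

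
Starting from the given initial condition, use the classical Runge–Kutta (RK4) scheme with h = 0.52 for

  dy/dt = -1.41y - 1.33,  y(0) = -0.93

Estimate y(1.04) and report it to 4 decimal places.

-0.9402

RK4: k1 = f(t_n, y_n); k2 = f(t_n + h/2, y_n + (h/2)·k1); k3 = f(t_n + h/2, y_n + (h/2)·k2); k4 = f(t_n + h, y_n + h·k3); y_{n+1} = y_n + (h/6)·(k1 + 2k2 + 2k3 + k4).
t=0.000000, y=-0.930000:
  k1 = f(0.000000, -0.930000) = -0.018700
  k2 = f(0.260000, -0.934862) = -0.011845
  k3 = f(0.260000, -0.933080) = -0.014358
  k4 = f(0.520000, -0.937466) = -0.008173
  y ← -0.930000 + (0.52/6)·(k1 + 2k2 + 2k3 + k4) = -0.936871
t=0.520000, y=-0.936871:
  k1 = f(0.520000, -0.936871) = -0.009012
  k2 = f(0.780000, -0.939214) = -0.005708
  k3 = f(0.780000, -0.938355) = -0.006920
  k4 = f(1.040000, -0.940469) = -0.003939
  y ← -0.936871 + (0.52/6)·(k1 + 2k2 + 2k3 + k4) = -0.940182
y(1.04) ≈ -0.9402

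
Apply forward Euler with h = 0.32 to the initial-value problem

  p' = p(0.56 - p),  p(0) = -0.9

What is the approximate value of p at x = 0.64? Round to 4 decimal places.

Euler: p_{n+1} = p_n + h·f(x_n, p_n).
x=0.000000, p=-0.900000: f=-1.314000 → p ← -0.900000 + 0.32·(-1.314000) = -1.320480
x=0.320000, p=-1.320480: f=-2.483136 → p ← -1.320480 + 0.32·(-2.483136) = -2.115084
p(0.64) ≈ -2.1151

-2.1151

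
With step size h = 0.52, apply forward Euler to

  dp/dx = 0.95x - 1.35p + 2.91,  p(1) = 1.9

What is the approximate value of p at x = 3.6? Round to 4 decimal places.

Euler: p_{n+1} = p_n + h·f(x_n, p_n).
x=1.000000, p=1.900000: f=1.295000 → p ← 1.900000 + 0.52·1.295000 = 2.573400
x=1.520000, p=2.573400: f=0.879910 → p ← 2.573400 + 0.52·0.879910 = 3.030953
x=2.040000, p=3.030953: f=0.756213 → p ← 3.030953 + 0.52·0.756213 = 3.424184
x=2.560000, p=3.424184: f=0.719352 → p ← 3.424184 + 0.52·0.719352 = 3.798247
x=3.080000, p=3.798247: f=0.708367 → p ← 3.798247 + 0.52·0.708367 = 4.166598
p(3.6) ≈ 4.1666

4.1666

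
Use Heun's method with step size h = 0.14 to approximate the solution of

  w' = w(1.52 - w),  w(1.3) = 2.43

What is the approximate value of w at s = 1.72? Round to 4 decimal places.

1.9022

Heun: k1 = f(s_n, w_n); k2 = f(s_n + h, w_n + h·k1); w_{n+1} = w_n + (h/2)·(k1 + k2).
s=1.300000, w=2.430000:
  k1 = f(1.300000, 2.430000) = -2.211300
  k2 = f(1.440000, 2.120418) = -1.273137
  w ← 2.430000 + (0.14/2)·(-2.211300 + (-1.273137)) = 2.186089
s=1.440000, w=2.186089:
  k1 = f(1.440000, 2.186089) = -1.456131
  k2 = f(1.580000, 1.982231) = -0.916249
  w ← 2.186089 + (0.14/2)·(-1.456131 + (-0.916249)) = 2.020023
s=1.580000, w=2.020023:
  k1 = f(1.580000, 2.020023) = -1.010058
  k2 = f(1.720000, 1.878615) = -0.673699
  w ← 2.020023 + (0.14/2)·(-1.010058 + (-0.673699)) = 1.902160
w(1.72) ≈ 1.9022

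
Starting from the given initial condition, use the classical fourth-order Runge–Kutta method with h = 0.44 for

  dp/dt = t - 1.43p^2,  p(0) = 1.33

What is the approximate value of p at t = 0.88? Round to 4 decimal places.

0.7348

RK4: k1 = f(t_n, p_n); k2 = f(t_n + h/2, p_n + (h/2)·k1); k3 = f(t_n + h/2, p_n + (h/2)·k2); k4 = f(t_n + h, p_n + h·k3); p_{n+1} = p_n + (h/6)·(k1 + 2k2 + 2k3 + k4).
t=0.000000, p=1.330000:
  k1 = f(0.000000, 1.330000) = -2.529527
  k2 = f(0.220000, 0.773504) = -0.635581
  k3 = f(0.220000, 1.190172) = -1.805609
  k4 = f(0.440000, 0.535532) = 0.029884
  p ← 1.330000 + (0.44/6)·(k1 + 2k2 + 2k3 + k4) = 0.788652
t=0.440000, p=0.788652:
  k1 = f(0.440000, 0.788652) = -0.449419
  k2 = f(0.660000, 0.689779) = -0.020388
  k3 = f(0.660000, 0.784166) = -0.219331
  k4 = f(0.880000, 0.692146) = 0.194936
  p ← 0.788652 + (0.44/6)·(k1 + 2k2 + 2k3 + k4) = 0.734831
p(0.88) ≈ 0.7348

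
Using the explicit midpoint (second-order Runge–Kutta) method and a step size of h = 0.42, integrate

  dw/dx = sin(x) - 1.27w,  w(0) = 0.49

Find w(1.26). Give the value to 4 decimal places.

Midpoint: k1 = f(x_n, w_n); k2 = f(x_n + h/2, w_n + (h/2)·k1); w_{n+1} = w_n + h·k2.
x=0.000000, w=0.490000:
  k1 = f(0.000000, 0.490000) = -0.622300
  k2 = f(0.210000, 0.359317) = -0.247873
  w ← 0.490000 + 0.42·(-0.247873) = 0.385893
x=0.420000, w=0.385893:
  k1 = f(0.420000, 0.385893) = -0.082324
  k2 = f(0.630000, 0.368605) = 0.121016
  w ← 0.385893 + 0.42·0.121016 = 0.436720
x=0.840000, w=0.436720:
  k1 = f(0.840000, 0.436720) = 0.190009
  k2 = f(1.050000, 0.476622) = 0.262113
  w ← 0.436720 + 0.42·0.262113 = 0.546808
w(1.26) ≈ 0.5468

0.5468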